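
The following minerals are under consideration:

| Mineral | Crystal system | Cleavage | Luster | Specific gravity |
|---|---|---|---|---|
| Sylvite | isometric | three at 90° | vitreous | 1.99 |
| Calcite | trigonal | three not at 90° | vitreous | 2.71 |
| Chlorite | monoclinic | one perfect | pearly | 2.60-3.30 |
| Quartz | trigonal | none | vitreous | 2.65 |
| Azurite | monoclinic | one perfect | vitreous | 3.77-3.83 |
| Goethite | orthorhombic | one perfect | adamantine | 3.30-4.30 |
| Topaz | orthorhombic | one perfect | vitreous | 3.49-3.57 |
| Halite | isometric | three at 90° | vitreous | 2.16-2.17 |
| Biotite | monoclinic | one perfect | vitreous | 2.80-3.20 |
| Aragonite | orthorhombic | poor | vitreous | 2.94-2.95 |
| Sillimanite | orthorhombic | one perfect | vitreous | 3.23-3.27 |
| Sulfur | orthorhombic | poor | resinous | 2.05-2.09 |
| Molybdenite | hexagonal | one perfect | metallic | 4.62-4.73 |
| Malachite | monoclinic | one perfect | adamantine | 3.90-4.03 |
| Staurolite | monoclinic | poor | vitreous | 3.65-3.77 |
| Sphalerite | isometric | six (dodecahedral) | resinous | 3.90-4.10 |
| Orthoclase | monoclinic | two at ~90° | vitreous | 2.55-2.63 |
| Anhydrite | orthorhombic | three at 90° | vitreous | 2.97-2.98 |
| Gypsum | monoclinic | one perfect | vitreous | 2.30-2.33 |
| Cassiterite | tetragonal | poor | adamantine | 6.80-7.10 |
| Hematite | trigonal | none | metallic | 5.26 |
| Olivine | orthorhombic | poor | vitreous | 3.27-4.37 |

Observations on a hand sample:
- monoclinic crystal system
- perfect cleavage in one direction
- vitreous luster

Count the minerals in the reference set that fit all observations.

Monoclinic crystal system — only Chlorite, Azurite, Biotite, Malachite, Staurolite, Orthoclase, Gypsum remain.
Perfect cleavage in one direction rules out Staurolite, Orthoclase.
Vitreous luster eliminates Chlorite, Malachite.
The minerals that satisfy all observations are Azurite, Biotite, Gypsum.
That is 3 minerals.

3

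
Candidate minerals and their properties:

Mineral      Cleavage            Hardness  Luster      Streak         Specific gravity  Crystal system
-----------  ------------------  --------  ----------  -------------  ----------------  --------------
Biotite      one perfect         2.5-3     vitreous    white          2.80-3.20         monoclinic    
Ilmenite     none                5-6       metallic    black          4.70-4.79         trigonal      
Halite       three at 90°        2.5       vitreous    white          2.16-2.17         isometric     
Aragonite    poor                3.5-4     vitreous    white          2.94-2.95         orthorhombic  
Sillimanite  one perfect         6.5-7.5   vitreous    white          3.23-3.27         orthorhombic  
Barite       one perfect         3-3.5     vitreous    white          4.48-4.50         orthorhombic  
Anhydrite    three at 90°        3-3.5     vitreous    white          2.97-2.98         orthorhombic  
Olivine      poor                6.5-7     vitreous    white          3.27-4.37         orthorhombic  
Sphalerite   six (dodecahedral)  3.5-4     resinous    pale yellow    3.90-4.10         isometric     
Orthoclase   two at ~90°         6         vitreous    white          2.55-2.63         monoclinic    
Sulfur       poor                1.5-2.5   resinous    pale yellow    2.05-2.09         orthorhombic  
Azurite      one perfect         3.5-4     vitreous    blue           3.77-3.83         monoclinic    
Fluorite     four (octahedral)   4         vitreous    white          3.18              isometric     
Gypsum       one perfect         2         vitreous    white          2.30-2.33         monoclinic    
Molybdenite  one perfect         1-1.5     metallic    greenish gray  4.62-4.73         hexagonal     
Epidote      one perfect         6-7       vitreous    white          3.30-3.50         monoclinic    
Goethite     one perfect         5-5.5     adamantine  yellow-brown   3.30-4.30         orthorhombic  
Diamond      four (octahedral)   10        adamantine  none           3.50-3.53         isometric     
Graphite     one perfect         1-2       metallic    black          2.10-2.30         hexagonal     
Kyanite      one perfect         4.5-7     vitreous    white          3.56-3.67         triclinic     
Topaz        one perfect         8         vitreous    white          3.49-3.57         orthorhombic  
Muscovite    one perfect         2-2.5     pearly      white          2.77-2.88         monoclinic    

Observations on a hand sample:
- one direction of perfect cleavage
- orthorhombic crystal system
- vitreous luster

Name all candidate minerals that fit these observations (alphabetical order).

Barite, Sillimanite, Topaz

One direction of perfect cleavage — Biotite, Sillimanite, Barite, Azurite, Gypsum, Molybdenite, Epidote, Goethite, Graphite, Kyanite, Topaz, Muscovite remain.
Orthorhombic crystal system — narrows the field to Sillimanite, Barite, Goethite, Topaz.
Vitreous luster is inconsistent with Goethite.
Remaining candidates: Barite, Sillimanite, Topaz.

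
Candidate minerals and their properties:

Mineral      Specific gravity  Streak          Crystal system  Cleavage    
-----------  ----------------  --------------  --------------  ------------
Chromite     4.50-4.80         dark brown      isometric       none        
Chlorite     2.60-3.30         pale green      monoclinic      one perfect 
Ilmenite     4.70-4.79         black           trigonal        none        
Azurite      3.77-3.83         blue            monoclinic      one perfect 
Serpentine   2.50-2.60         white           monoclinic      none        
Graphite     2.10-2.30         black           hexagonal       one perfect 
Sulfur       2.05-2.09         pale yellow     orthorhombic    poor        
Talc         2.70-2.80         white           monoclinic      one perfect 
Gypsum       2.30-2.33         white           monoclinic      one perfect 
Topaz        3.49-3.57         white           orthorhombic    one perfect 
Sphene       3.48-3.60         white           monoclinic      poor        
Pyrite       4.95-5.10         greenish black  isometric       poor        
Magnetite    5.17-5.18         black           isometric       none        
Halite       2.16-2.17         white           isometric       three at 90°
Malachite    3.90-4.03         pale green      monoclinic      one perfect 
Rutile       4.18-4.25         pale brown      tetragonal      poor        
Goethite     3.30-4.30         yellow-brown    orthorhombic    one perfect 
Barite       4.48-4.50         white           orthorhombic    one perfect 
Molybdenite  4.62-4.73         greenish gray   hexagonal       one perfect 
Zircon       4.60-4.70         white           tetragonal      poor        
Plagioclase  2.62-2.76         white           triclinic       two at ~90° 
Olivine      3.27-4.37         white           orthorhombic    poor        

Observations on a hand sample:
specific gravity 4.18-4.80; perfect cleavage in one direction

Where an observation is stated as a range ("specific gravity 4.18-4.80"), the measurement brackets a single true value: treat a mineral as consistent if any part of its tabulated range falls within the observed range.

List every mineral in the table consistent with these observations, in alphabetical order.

Specific gravity 4.18-4.80: narrows the field to Chromite, Ilmenite, Rutile, Goethite, Barite, Molybdenite, Zircon, Olivine.
Perfect cleavage in one direction: only Goethite, Barite, Molybdenite remain.
Consistent with every observation: Barite, Goethite, Molybdenite.

Barite, Goethite, Molybdenite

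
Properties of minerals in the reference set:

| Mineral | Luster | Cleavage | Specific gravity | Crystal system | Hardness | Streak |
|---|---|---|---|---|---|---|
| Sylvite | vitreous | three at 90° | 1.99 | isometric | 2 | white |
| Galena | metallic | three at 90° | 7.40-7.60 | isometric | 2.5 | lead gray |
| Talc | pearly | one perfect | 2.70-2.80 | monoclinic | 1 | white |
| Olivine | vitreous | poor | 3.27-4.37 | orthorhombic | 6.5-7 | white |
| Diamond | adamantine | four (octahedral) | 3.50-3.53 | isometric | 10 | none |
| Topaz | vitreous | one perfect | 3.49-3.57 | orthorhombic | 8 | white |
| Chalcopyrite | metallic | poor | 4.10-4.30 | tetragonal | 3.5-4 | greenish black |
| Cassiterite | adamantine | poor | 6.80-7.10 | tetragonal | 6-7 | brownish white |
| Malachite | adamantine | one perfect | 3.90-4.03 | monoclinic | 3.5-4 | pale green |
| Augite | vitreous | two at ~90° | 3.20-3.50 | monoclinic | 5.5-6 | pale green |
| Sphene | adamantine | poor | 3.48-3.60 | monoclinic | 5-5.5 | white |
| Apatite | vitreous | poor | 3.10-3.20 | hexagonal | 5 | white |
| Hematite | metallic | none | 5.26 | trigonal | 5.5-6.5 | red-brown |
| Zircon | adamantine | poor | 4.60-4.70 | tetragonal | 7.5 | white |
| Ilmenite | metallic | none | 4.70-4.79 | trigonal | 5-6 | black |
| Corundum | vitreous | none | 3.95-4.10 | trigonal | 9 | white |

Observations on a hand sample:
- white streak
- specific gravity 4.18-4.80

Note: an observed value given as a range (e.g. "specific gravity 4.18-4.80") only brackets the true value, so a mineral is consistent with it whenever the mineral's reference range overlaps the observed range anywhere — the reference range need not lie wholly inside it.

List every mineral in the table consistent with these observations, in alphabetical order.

Olivine, Zircon

White streak: leaves Sylvite, Talc, Olivine, Topaz, Sphene, Apatite, Zircon, Corundum.
Specific gravity 4.18-4.80: Olivine, Zircon remain.
Consistent with every observation: Olivine, Zircon.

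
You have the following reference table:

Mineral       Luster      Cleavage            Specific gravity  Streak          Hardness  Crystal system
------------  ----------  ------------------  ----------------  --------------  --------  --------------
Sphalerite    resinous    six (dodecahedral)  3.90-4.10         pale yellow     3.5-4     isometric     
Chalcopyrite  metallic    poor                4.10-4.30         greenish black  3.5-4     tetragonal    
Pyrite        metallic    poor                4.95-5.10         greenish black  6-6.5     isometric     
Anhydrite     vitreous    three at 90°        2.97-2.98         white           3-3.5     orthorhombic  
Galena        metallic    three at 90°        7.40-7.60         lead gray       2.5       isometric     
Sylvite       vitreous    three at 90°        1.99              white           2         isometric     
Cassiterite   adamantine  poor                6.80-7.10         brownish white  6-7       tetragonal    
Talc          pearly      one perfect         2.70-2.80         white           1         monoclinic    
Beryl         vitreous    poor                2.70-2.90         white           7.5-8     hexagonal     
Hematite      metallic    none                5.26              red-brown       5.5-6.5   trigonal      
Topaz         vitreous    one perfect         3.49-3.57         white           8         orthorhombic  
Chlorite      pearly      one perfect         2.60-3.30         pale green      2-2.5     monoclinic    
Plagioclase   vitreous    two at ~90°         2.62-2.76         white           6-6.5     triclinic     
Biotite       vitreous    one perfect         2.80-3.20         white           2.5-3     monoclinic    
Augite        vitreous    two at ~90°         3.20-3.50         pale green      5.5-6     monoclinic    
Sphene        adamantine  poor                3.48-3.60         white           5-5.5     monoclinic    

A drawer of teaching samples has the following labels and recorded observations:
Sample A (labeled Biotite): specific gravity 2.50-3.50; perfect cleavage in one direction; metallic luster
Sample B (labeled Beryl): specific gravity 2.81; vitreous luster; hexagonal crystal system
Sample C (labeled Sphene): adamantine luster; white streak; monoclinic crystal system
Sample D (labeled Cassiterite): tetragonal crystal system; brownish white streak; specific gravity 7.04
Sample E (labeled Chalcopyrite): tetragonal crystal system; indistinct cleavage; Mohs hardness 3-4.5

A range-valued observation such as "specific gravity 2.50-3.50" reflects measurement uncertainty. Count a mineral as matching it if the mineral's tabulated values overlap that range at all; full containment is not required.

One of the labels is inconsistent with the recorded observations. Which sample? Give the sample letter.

A

Sample A: Biotite has vitreous luster, but the record shows metallic luster — this label is wrong.
Sample B: all recorded properties match Beryl.
Sample C: all recorded properties match Sphene.
Sample D: all recorded properties match Cassiterite.
Sample E: all recorded properties match Chalcopyrite.
The mislabeled specimen is A.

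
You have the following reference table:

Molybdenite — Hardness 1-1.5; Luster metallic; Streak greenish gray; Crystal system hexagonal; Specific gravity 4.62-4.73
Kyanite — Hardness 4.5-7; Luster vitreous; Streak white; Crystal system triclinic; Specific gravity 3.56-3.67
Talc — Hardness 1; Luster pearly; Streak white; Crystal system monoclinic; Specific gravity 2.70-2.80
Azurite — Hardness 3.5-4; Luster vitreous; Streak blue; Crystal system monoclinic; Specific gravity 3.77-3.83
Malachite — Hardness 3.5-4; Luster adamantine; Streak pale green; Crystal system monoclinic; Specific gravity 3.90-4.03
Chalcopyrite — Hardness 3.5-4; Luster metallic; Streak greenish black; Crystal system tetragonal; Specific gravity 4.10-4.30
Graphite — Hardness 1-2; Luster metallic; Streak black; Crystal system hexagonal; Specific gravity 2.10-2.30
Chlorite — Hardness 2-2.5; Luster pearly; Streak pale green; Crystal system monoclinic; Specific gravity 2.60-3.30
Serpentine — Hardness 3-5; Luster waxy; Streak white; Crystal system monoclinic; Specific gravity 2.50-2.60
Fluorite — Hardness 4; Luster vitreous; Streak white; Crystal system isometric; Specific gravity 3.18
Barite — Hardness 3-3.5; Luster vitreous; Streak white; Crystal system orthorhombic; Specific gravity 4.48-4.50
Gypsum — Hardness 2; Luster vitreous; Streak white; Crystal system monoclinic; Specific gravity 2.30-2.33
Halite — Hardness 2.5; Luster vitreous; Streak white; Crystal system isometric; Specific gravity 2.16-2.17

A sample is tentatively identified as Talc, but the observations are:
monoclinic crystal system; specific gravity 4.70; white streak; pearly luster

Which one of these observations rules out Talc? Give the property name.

Monoclinic crystal system: Talc has monoclinic system — within range.
Specific gravity 4.70: Talc has SG 2.70-2.80 — inconsistent.
White streak: Talc has white streak — within range.
Pearly luster: Talc has pearly luster — within range.
The specific gravity is the one property that does not fit.

specific gravity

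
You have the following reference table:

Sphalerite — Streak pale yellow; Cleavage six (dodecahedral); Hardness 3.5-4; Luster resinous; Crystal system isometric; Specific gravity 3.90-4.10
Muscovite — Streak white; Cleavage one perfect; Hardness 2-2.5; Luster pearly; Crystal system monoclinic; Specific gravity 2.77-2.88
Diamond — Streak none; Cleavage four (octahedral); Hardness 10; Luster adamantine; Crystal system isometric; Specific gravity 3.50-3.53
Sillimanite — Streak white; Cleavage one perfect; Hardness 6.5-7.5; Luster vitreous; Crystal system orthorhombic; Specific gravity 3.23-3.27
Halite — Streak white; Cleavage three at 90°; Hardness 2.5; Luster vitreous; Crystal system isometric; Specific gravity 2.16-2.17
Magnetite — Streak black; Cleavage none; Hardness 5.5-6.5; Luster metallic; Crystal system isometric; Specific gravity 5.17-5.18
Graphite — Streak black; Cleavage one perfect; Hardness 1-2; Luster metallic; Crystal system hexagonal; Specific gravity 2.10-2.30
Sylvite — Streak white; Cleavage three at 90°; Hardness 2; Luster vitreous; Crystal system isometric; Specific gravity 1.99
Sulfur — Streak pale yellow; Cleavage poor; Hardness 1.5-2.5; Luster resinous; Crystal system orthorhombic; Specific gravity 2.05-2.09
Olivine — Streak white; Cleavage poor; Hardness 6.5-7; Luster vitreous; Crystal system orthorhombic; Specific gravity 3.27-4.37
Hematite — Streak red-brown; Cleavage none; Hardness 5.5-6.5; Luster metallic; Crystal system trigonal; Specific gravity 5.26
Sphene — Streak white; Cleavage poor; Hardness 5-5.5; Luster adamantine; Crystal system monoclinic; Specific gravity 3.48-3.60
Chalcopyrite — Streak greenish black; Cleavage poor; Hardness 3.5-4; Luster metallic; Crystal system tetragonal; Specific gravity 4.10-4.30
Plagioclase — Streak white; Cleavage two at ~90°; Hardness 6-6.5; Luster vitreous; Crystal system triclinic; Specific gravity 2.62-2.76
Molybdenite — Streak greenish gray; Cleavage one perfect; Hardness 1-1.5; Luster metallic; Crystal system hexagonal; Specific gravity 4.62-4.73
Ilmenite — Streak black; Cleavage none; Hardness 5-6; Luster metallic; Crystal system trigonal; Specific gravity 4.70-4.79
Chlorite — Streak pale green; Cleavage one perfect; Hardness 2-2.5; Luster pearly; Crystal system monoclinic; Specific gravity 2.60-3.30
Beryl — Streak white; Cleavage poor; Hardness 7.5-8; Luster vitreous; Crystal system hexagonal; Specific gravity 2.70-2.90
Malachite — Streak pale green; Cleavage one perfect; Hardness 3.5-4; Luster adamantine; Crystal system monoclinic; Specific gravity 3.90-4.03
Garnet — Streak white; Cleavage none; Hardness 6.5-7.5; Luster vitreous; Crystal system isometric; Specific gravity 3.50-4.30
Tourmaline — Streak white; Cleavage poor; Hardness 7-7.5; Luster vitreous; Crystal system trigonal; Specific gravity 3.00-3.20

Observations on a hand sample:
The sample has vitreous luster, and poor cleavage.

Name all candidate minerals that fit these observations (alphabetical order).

Beryl, Olivine, Tourmaline

Vitreous luster: leaves Sillimanite, Halite, Sylvite, Olivine, Plagioclase, Beryl, Garnet, Tourmaline.
Poor cleavage: only Olivine, Beryl, Tourmaline remain.
Consistent with every observation: Beryl, Olivine, Tourmaline.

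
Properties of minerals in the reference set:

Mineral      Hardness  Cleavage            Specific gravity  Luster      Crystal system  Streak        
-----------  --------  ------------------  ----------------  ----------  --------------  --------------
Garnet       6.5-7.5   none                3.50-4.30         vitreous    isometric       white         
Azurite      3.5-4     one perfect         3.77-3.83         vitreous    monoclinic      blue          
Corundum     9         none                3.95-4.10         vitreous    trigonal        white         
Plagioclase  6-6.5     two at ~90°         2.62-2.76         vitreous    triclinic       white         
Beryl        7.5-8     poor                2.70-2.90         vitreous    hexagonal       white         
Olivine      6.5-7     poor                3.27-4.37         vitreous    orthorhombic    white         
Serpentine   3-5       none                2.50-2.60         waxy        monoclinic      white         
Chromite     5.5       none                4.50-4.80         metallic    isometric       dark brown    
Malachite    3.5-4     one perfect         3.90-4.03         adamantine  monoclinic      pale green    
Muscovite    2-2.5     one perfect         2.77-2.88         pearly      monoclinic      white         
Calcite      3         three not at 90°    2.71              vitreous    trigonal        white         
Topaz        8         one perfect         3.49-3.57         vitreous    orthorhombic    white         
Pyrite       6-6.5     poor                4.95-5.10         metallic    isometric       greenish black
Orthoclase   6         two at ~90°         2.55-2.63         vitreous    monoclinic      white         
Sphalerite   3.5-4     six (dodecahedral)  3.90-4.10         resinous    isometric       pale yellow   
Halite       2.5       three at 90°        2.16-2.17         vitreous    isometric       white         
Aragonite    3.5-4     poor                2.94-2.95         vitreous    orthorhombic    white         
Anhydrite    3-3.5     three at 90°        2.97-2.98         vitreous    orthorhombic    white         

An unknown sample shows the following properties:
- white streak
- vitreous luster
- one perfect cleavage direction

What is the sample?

White streak rules out Azurite, Chromite, Malachite, Pyrite, Sphalerite.
Vitreous luster eliminates Serpentine, Muscovite.
One perfect cleavage direction — narrows the field to Topaz.
Only Topaz satisfies all observations.

Topaz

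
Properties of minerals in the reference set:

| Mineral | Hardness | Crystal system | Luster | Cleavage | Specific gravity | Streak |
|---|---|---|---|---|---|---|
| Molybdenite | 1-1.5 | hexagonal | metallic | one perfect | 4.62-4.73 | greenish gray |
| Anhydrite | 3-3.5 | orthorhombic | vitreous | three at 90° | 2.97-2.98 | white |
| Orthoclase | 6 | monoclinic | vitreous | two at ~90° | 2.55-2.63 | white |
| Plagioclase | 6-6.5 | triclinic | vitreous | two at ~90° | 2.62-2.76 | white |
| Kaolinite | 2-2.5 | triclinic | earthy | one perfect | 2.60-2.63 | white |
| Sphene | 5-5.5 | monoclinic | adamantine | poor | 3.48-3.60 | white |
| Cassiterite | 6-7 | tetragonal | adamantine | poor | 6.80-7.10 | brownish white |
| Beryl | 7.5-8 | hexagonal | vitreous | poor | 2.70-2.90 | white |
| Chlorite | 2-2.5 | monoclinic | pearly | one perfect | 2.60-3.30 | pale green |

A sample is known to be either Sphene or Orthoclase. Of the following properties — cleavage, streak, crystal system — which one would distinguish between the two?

cleavage

Cleavage: Sphene poor, Orthoclase two at ~90° — distinct.
Streak: both white — shared.
Crystal system: both monoclinic — shared.
Of the listed properties, cleavage is the one that separates them.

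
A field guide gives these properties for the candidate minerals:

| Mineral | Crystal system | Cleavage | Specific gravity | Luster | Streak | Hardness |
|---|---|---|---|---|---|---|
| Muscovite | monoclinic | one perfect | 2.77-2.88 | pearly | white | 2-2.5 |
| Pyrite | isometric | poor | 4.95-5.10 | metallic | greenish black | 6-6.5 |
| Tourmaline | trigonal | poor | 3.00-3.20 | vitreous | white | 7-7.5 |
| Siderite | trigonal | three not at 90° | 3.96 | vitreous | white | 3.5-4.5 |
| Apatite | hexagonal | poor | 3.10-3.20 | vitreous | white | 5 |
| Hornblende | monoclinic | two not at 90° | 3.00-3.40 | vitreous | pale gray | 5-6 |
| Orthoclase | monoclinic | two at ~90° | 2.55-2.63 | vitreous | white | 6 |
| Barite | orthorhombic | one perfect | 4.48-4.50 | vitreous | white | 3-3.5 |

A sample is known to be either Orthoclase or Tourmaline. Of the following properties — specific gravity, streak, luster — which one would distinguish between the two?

specific gravity

Specific gravity: Orthoclase 2.55-2.63, Tourmaline 3.00-3.20 — distinct.
Streak: both white — same for both.
Luster: both vitreous — same for both.
Specific gravity is the diagnostic property here.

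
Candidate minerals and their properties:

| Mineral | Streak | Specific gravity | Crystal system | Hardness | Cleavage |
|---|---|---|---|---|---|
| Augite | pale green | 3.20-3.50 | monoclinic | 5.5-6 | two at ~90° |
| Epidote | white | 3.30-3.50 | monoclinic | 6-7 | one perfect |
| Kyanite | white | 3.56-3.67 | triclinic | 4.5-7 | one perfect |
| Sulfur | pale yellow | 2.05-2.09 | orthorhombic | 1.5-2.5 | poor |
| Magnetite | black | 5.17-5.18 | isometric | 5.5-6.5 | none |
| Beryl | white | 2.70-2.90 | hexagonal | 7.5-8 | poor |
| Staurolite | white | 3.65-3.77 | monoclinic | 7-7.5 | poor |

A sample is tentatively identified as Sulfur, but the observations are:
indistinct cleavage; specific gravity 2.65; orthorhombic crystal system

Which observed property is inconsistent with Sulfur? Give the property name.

Indistinct cleavage: Sulfur has cleavage poor — matches.
Specific gravity 2.65: Sulfur has SG 2.05-2.09 — outside the reference range.
Orthorhombic crystal system: Sulfur has orthorhombic system — matches.
The specific gravity is the one property that does not fit.

specific gravity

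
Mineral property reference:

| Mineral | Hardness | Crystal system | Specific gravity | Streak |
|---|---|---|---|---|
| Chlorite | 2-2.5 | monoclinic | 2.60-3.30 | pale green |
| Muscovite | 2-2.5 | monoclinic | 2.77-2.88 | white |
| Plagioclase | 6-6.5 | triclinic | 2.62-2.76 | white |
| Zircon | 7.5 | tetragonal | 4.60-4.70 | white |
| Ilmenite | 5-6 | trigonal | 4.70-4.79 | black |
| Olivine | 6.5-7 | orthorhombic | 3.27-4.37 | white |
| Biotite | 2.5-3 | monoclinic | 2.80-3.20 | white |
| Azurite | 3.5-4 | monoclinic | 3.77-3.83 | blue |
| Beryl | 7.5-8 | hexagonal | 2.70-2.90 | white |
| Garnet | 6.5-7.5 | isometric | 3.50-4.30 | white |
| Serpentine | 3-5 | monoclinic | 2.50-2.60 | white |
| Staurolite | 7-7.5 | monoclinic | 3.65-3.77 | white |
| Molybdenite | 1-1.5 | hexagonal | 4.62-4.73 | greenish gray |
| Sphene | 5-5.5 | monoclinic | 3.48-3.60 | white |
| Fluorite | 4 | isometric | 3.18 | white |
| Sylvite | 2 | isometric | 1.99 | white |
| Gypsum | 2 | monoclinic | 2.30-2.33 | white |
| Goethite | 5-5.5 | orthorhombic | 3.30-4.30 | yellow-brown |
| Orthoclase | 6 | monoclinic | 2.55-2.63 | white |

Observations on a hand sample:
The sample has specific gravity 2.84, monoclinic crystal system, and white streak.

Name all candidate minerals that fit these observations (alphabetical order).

Specific gravity 2.84: Chlorite, Muscovite, Biotite, Beryl remain.
Monoclinic crystal system excludes Beryl.
White streak eliminates Chlorite.
Remaining candidates: Biotite, Muscovite.

Biotite, Muscovite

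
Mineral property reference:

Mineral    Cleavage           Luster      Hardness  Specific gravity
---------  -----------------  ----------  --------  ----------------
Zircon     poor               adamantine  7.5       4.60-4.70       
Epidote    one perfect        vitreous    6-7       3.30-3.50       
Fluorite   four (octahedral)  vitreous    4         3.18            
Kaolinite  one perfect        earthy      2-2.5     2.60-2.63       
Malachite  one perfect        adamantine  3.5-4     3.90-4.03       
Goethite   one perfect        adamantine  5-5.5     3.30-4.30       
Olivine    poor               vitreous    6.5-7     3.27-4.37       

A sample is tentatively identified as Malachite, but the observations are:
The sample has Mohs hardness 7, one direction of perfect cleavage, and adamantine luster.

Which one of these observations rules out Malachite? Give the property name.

Mohs hardness 7: Malachite has hardness 3.5-4 — outside the reference range.
One direction of perfect cleavage: Malachite has cleavage one perfect — within range.
Adamantine luster: Malachite has adamantine luster — within range.
The hardness is the one property that does not fit.

hardness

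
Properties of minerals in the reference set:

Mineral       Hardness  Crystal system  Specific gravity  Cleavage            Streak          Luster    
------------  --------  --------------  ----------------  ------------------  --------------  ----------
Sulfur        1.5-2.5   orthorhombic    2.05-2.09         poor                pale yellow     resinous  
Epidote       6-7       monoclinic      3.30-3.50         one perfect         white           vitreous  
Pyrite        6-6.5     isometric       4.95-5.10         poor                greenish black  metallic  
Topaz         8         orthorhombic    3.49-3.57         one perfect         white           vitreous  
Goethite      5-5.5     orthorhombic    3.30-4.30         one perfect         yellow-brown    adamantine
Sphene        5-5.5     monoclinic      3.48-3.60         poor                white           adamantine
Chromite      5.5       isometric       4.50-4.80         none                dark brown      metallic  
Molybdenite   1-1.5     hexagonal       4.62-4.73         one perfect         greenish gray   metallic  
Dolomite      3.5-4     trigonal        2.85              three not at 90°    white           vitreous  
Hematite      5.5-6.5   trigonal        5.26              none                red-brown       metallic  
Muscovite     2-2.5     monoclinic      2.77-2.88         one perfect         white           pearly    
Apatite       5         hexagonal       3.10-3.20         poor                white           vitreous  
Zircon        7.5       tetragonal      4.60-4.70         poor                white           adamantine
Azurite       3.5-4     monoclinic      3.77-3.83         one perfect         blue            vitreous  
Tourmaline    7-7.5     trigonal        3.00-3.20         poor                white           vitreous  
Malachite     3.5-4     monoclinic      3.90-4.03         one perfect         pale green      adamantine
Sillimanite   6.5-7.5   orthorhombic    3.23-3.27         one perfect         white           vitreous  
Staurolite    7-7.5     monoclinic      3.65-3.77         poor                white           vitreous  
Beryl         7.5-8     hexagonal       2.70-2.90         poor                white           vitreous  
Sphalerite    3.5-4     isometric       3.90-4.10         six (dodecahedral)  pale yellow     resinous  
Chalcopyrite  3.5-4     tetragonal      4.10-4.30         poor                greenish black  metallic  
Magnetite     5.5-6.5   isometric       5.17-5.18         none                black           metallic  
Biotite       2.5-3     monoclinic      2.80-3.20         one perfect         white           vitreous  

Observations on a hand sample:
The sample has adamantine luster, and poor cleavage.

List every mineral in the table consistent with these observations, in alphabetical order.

Adamantine luster: only Goethite, Sphene, Zircon, Malachite remain.
Poor cleavage rules out Goethite, Malachite.
Consistent with every observation: Sphene, Zircon.

Sphene, Zircon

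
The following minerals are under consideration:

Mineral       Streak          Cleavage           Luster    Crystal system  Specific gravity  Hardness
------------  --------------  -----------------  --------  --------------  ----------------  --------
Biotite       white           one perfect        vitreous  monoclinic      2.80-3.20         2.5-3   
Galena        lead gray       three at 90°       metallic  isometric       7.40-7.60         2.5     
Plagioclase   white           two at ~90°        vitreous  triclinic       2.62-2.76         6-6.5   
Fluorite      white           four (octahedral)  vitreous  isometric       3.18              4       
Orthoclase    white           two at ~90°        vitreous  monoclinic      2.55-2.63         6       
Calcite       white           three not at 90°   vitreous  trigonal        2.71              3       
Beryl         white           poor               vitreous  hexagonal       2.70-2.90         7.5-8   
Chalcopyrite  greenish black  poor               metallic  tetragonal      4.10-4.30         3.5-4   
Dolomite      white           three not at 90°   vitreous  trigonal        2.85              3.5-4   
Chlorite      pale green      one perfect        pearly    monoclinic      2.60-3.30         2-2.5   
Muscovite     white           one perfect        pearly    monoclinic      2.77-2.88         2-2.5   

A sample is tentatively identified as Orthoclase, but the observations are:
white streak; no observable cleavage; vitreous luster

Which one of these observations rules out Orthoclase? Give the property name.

White streak: Orthoclase has white streak — matches.
No observable cleavage: Orthoclase has cleavage two at ~90° — outside the reference range.
Vitreous luster: Orthoclase has vitreous luster — matches.
Everything matches except the cleavage.

cleavage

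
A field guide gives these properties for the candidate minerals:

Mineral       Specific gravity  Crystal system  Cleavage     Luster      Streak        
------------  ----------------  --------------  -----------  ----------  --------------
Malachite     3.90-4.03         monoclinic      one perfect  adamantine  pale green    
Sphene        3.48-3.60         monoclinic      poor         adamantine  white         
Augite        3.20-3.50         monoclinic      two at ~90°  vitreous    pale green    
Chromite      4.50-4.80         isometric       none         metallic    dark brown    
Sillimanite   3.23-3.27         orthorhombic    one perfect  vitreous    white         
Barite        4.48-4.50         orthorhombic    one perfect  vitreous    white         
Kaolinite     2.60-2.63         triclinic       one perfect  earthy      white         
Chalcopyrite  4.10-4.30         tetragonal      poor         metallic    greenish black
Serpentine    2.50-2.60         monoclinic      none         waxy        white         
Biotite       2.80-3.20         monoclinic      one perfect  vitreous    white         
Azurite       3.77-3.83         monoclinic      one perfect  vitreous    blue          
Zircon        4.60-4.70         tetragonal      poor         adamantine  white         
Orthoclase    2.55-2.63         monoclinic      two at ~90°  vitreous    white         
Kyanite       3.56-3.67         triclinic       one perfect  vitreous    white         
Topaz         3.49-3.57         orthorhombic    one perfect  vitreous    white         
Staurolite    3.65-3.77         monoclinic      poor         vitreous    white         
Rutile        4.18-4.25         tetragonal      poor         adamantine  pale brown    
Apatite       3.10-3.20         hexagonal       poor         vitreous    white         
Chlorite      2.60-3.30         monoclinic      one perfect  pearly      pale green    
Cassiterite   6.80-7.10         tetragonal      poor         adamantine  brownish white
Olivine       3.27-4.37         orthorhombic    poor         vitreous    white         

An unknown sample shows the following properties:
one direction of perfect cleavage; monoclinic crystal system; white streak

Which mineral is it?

Biotite

One direction of perfect cleavage: only Malachite, Sillimanite, Barite, Kaolinite, Biotite, Azurite, Kyanite, Topaz, Chlorite remain.
Monoclinic crystal system: Malachite, Biotite, Azurite, Chlorite remain.
White streak: narrows the field to Biotite.
Biotite is the sole remaining match.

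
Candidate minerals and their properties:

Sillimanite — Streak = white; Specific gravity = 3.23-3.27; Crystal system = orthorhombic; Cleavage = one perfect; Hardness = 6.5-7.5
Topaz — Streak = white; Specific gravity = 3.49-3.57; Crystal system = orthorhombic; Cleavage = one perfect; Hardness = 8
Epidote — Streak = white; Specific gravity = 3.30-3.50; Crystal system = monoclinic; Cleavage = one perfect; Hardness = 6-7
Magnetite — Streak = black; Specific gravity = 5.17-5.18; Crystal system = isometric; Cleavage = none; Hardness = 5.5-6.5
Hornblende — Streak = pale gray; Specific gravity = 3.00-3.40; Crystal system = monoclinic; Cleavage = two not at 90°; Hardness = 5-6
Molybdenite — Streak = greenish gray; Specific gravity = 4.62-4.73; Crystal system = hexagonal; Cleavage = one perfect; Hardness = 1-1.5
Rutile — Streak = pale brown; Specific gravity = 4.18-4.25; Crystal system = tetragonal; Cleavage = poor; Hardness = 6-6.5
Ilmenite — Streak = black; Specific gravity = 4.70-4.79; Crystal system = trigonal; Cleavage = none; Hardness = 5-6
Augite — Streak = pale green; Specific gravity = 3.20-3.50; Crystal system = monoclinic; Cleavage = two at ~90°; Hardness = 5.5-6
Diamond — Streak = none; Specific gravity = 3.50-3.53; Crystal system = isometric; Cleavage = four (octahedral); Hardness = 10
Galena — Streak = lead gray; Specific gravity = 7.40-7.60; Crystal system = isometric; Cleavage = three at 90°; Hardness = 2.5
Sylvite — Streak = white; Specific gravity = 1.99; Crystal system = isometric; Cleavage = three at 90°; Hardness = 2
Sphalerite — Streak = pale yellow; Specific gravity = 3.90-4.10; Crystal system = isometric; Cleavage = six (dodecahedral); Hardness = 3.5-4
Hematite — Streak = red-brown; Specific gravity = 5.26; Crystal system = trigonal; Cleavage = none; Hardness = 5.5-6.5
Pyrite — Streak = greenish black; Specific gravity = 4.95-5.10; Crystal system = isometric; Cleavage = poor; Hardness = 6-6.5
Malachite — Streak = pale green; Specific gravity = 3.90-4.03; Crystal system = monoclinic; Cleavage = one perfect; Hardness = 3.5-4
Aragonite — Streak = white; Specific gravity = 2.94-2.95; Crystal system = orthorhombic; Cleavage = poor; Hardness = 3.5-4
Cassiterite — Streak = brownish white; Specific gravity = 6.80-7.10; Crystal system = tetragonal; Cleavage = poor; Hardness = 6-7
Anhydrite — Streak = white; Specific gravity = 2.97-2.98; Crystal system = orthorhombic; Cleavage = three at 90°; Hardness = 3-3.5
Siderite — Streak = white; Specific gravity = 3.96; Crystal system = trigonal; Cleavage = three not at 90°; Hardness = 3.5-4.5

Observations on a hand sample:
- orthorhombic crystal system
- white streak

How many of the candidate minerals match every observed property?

Orthorhombic crystal system — only Sillimanite, Topaz, Aragonite, Anhydrite remain.
White streak — every remaining candidate is consistent.
The minerals that satisfy all observations are Anhydrite, Aragonite, Sillimanite, Topaz.
That is 4 minerals.

4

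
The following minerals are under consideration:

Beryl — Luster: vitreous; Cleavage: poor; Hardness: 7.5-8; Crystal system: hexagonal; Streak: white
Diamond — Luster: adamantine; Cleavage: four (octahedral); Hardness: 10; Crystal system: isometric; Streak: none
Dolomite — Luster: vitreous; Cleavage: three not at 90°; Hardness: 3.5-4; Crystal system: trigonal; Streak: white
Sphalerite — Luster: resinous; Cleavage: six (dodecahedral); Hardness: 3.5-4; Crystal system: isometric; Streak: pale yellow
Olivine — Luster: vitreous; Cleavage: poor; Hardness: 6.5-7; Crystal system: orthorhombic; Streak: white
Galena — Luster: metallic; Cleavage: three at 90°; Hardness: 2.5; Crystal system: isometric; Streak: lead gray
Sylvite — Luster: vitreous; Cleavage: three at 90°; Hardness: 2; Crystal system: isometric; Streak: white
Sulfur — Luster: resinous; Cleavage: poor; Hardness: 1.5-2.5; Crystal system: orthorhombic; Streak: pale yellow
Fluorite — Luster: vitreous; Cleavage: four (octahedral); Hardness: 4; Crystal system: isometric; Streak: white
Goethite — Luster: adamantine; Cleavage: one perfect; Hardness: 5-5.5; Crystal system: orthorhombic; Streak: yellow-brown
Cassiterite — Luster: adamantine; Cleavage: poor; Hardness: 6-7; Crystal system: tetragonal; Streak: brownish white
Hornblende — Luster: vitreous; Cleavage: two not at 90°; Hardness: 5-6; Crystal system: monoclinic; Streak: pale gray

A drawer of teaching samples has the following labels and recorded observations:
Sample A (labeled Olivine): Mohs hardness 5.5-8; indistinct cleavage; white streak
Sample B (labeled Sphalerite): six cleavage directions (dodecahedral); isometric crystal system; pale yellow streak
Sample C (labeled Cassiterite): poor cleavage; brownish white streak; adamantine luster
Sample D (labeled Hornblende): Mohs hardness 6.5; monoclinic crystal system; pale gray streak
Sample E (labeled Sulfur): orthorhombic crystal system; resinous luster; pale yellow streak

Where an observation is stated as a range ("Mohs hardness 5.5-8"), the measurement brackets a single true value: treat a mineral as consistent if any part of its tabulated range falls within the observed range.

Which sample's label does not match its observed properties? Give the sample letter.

Sample A: nothing contradicts Olivine.
Sample B: nothing contradicts Sphalerite.
Sample C: nothing contradicts Cassiterite.
Sample D: Hornblende has hardness 5-6, but the record shows Mohs hardness 6.5 — this label is wrong.
Sample E: nothing contradicts Sulfur.
Only sample D is inconsistent with its label.

D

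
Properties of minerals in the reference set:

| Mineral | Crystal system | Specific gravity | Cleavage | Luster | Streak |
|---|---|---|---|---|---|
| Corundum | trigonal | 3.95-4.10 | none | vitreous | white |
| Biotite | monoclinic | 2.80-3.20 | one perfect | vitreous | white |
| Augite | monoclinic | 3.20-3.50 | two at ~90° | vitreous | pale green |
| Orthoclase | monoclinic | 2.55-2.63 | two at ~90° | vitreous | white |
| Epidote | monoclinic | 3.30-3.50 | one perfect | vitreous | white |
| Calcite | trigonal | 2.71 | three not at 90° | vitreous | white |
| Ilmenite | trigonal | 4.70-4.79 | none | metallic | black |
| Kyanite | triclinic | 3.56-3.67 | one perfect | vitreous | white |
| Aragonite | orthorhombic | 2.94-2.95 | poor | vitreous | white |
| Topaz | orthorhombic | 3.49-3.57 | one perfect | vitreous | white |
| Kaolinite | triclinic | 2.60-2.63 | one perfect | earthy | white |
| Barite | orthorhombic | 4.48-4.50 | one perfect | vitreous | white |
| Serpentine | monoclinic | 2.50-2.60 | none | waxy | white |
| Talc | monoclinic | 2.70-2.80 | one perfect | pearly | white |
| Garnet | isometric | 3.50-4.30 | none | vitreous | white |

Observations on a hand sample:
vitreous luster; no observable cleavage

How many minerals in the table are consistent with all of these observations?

Vitreous luster is inconsistent with Ilmenite, Kaolinite, Serpentine, Talc.
No observable cleavage — Corundum, Garnet remain.
The minerals that satisfy all observations are Corundum, Garnet.
That is 2 minerals.

2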